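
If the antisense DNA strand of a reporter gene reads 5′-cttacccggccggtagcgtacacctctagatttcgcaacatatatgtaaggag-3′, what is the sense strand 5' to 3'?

The coding strand is complementary and antiparallel to the template: take the complement (A↔T, G↔C) and reverse.

5'-CTCCTTACATATATGTTGCGAAATCTAGAGGTGTACGCTACCGGCCGGGTAAG-3'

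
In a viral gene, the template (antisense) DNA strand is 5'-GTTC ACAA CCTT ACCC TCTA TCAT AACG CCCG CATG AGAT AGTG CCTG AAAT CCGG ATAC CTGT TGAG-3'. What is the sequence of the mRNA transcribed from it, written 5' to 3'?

5'-CUCAACAGGUAUCCGGAUUUCAGGCACUAUCUCAUGCGGGCGUUAUGAUAGAGGGUAAGGUUGUGAAC-3'

The mRNA has the sequence of the coding strand (reverse complement of the template) with T→U. Reverse complement of GTTCACAACCTTACCCTCTATCATAACGCCCGCATGAGATAGTGCCTGAAATCCGGATACCTGTTGAG is CTCAACAGGTATCCGGATTTCAGGCACTATCTCATGCGGGCGTTATGATAGAGGGTAAGGTTGTGAAC; then T→U.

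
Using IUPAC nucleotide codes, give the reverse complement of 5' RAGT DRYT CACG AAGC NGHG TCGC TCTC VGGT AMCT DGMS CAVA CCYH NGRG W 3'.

Standard pairs A↔T, G↔C; ambiguity codes pair R↔Y, M↔K, W↔W, S↔S, D↔H, V↔B, N↔N. Complement (YTCAHYRAGTGCTTCGNCDCAGCGAGAGBCCATKGAHCKSGTBTGGRDNCYCW), then reverse for 5'→3'.

5'-WCYCNDRGGTBTGSKCHAGKTACCBGAGAGCGACDCNGCTTCGTGARYHACTY-3'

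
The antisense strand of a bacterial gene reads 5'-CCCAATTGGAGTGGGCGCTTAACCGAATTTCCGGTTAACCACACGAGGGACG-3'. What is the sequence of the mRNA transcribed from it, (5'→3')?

5'-CGUCCCUCGUGUGGUUAACCGGAAAUUCGGUUAAGCGCCCACUCCAAUUGGG-3'

The mRNA has the sequence of the coding strand (reverse complement of the template) with T→U. Reverse complement of CCCAATTGGAGTGGGCGCTTAACCGAATTTCCGGTTAACCACACGAGGGACG is CGTCCCTCGTGTGGTTAACCGGAAATTCGGTTAAGCGCCCACTCCAATTGGG; then T→U.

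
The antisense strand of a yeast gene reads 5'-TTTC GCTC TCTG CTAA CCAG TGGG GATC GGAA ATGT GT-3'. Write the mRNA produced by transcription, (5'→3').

5′-ACACAUUUCCGAUCCCCACUGGUUAGCAGAGAGCGAAA-3′

The mRNA has the sequence of the coding strand (reverse complement of the template) with T→U. Reverse complement of TTTCGCTCTCTGCTAACCAGTGGGGATCGGAAATGTGT is ACACATTTCCGATCCCCACTGGTTAGCAGAGAGCGAAA; then T→U.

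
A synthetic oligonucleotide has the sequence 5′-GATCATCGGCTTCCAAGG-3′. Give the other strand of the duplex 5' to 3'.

Pairing A↔T and G↔C gives CTAGTAGCCGAAGGTTCC, running 3'→5'. Reverse for the 5'→3' convention.

5'-CCTTGGAAGCCGATGATC-3'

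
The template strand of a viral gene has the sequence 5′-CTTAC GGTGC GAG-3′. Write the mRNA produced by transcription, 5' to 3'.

The mRNA has the sequence of the coding strand (reverse complement of the template) with T→U. Reverse complement of CTTACGGTGCGAG is CTCGCACCGTAAG; then T→U.

5'-CUCGCACCGUAAG-3'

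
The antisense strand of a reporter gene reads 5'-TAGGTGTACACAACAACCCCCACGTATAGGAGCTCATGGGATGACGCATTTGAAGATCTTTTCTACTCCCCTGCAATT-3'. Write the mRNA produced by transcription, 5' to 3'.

5'-AAUUGCAGGGGAGUAGAAAAGAUCUUCAAAUGCGUCAUCCCAUGAGCUCCUAUACGUGGGGGUUGUUGUGUACACCUA-3'

The mRNA has the sequence of the coding strand (reverse complement of the template) with T→U. Reverse complement of TAGGTGTACACAACAACCCCCACGTATAGGAGCTCATGGGATGACGCATTTGAAGATCTTTTCTACTCCCCTGCAATT is AATTGCAGGGGAGTAGAAAAGATCTTCAAATGCGTCATCCCATGAGCTCCTATACGTGGGGGTTGTTGTGTACACCTA; then T→U.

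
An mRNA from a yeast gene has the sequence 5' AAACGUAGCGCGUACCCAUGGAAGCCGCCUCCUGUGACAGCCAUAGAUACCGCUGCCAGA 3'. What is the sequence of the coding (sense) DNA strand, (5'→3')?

5'-AAACGTAGCGCGTACCCATGGAAGCCGCCTCCTGTGACAGCCATAGATACCGCTGCCAGA-3'

The coding DNA strand has the same 5'→3' sequence as the mRNA with U replaced by T.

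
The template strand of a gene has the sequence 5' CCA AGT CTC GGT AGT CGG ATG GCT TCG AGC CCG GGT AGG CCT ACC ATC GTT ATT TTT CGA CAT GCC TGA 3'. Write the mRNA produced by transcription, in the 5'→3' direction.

RNA polymerase reads the template 3'→5' and synthesizes mRNA 5'→3' by base-pairing (A→U, T→A, G↔C). The complement of the template is GGTTCAGAGCCATCAGCCTACCGAAGCTCGGGCCCATCCGGATGGTAGCAATAAAAAGCTGTACGGACT; antiparallel, so 5'→3' the coding strand is TCAGGCATGTCGAAAAATAACGATGGTAGGCCTACCCGGGCTCGAAGCCATCCGACTACCGAGACTTGG. Replace T with U for the mRNA.

5'-UCAGGCAUGUCGAAAAAUAACGAUGGUAGGCCUACCCGGGCUCGAAGCCAUCCGACUACCGAGACUUGG-3'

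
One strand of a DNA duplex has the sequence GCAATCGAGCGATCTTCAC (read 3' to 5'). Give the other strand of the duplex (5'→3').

5'-CGTTAGCTCGCTAGAAGTG-3'

The strand is given 3'→5', so its complement runs 5'→3' in the same left-to-right order: pair each base A↔T, G↔C.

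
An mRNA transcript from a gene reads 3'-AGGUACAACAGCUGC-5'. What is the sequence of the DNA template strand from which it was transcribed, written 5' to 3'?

5'-TCCATGTTGTCGACG-3'

Written 5'→3' the mRNA is CGUCGACAACAUGGA, so the coding DNA strand is CGTCGACAACATGGA. The template is its reverse complement.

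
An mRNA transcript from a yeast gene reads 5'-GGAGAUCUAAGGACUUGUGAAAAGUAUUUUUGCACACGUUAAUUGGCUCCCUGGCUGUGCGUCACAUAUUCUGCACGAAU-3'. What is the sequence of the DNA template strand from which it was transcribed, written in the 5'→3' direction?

5'-ATTCGTGCAGAATATGTGACGCACAGCCAGGGAGCCAATTAACGTGTGCAAAAATACTTTTCACAAGTCCTTAGATCTCC-3'

Replace U with T to get the coding DNA strand: GGAGATCTAAGGACTTGTGAAAAGTATTTTTGCACACGTTAATTGGCTCCCTGGCTGTGCGTCACATATTCTGCACGAAT. The template strand is its reverse complement (complement CCTCTAGATTCCTGAACACTTTTCATAAAAACGTGTGCAATTAACCGAGGGACCGACACGCAGTGTATAAGACGTGCTTA, then reverse).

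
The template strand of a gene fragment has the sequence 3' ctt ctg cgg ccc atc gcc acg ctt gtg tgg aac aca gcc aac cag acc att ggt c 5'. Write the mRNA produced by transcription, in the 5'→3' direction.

5'-GAAGACGCCGGGUAGCGGUGCGAACACACCUUGUGUCGGUUGGUCUGGUAACCAG-3'

Reading the template 3'→5' as shown, RNA polymerase pairs each base (A→U, T→A, G↔C) to build mRNA 5'→3' directly.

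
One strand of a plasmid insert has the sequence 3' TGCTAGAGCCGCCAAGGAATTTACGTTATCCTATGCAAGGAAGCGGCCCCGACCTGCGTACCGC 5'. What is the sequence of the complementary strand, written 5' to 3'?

The strand is given 3'→5', so its complement runs 5'→3' in the same left-to-right order: pair each base A↔T, G↔C.

5'-ACGATCTCGGCGGTTCCTTAAATGCAATAGGATACGTTCCTTCGCCGGGGCTGGACGCATGGCG-3'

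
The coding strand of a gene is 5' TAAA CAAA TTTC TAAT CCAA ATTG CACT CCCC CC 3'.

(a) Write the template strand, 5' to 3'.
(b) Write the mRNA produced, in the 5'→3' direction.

(a) 5′-GGGGGGAGTGCAATTTGGATTAGAAATTTGTTTA-3′
(b) 5′-UAAACAAAUUUCUAAUCCAAAUUGCACUCCCCCC-3′

(a) The template strand is the reverse complement of the coding strand: complement ATTTGTTTAAAGATTAGGTTTAACGTGAGGGGGG, then reverse.
(b) mRNA matches the coding strand with T→U.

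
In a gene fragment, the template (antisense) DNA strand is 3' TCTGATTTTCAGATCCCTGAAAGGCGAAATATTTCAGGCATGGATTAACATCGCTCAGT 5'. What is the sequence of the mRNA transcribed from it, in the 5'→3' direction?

5′-AGACUAAAAGUCUAGGGACUUUCCGCUUUAUAAAGUCCGUACCUAAUUGUAGCGAGUCA-3′

Reading the template 3'→5' as shown, RNA polymerase pairs each base (A→U, T→A, G↔C) to build mRNA 5'→3' directly.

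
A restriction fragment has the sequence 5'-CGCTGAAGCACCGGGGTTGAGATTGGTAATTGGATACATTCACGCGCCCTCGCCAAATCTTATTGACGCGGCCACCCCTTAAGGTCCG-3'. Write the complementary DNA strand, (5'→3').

The complement of CGCTGAAGCACCGGGGTTGAGATTGGTAATTGGATACATTCACGCGCCCTCGCCAAATCTTATTGACGCGGCCACCCCTTAAGGTCCG is GCGACTTCGTGGCCCCAACTCTAACCATTAACCTATGTAAGTGCGCGGGAGCGGTTTAGAATAACTGCGCCGGTGGGGAATTCCAGGC (A↔T, G↔C). DNA strands are antiparallel, so the complementary strand runs 3'→5'; reversing gives the 5'→3' form.

5'-CGGACCTTAAGGGGTGGCCGCGTCAATAAGATTTGGCGAGGGCGCGTGAATGTATCCAATTACCAATCTCAACCCCGGTGCTTCAGCG-3'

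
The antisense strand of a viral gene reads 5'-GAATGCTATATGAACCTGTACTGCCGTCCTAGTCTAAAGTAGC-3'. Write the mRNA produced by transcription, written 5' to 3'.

RNA polymerase reads the template 3'→5' and synthesizes mRNA 5'→3' by base-pairing (A→U, T→A, G↔C). The complement of the template is CTTACGATATACTTGGACATGACGGCAGGATCAGATTTCATCG; antiparallel, so 5'→3' the coding strand is GCTACTTTAGACTAGGACGGCAGTACAGGTTCATATAGCATTC. Replace T with U for the mRNA.

5′-GCUACUUUAGACUAGGACGGCAGUACAGGUUCAUAUAGCAUUC-3′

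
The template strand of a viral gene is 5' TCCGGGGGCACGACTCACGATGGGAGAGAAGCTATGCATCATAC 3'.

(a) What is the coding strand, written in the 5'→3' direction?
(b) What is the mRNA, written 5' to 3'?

(a) The coding strand is the reverse complement of the template: complement AGGCCCCCGTGCTGAGTGCTACCCTCTCTTCGATACGTAGTATG, then reverse.
(b) mRNA has the coding-strand sequence with T→U.

(a) 5′-GTATGATGCATAGCTTCTCTCCCATCGTGAGTCGTGCCCCCGGA-3′
(b) 5′-GUAUGAUGCAUAGCUUCUCUCCCAUCGUGAGUCGUGCCCCCGGA-3′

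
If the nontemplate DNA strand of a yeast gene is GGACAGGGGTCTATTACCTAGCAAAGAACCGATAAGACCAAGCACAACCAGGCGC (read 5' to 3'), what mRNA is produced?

The mRNA is synthesized from the template strand, so it matches the coding strand with T replaced by U.

5'-GGACAGGGGUCUAUUACCUAGCAAAGAACCGAUAAGACCAAGCACAACCAGGCGC-3'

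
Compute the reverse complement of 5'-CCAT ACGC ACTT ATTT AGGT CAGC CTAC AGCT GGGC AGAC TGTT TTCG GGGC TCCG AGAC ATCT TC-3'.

Complement each base (A↔T, G↔C): GGTATGCGTGAATAAATCCAGTCGGATGTCGACCCGTCTGACAAAAGCCCCGAGGCTCTGTAGAAG. Then reverse.

5'-GAAGATGTCTCGGAGCCCCGAAAACAGTCTGCCCAGCTGTAGGCTGACCTAAATAAGTGCGTATGG-3'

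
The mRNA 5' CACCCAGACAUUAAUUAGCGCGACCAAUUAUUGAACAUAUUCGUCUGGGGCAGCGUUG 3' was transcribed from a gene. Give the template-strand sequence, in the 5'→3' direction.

5'-CAACGCTGCCCCAGACGAATATGTTCAATAATTGGTCGCGCTAATTAATGTCTGGGTG-3'

Replace U with T to get the coding DNA strand: CACCCAGACATTAATTAGCGCGACCAATTATTGAACATATTCGTCTGGGGCAGCGTTG. The template strand is its reverse complement (complement GTGGGTCTGTAATTAATCGCGCTGGTTAATAACTTGTATAAGCAGACCCCGTCGCAAC, then reverse).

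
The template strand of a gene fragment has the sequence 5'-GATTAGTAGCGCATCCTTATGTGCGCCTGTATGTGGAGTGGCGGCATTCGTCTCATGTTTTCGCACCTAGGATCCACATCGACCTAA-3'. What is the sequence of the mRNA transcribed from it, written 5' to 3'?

The mRNA has the sequence of the coding strand (reverse complement of the template) with T→U. Reverse complement of GATTAGTAGCGCATCCTTATGTGCGCCTGTATGTGGAGTGGCGGCATTCGTCTCATGTTTTCGCACCTAGGATCCACATCGACCTAA is TTAGGTCGATGTGGATCCTAGGTGCGAAAACATGAGACGAATGCCGCCACTCCACATACAGGCGCACATAAGGATGCGCTACTAATC; then T→U.

5'-UUAGGUCGAUGUGGAUCCUAGGUGCGAAAACAUGAGACGAAUGCCGCCACUCCACAUACAGGCGCACAUAAGGAUGCGCUACUAAUC-3'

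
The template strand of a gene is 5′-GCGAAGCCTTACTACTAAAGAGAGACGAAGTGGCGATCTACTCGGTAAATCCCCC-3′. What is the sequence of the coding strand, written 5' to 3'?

5'-GGGGGATTTACCGAGTAGATCGCCACTTCGTCTCTCTTTAGTAGTAAGGCTTCGC-3'

The coding strand is complementary and antiparallel to the template: take the complement (A↔T, G↔C) and reverse.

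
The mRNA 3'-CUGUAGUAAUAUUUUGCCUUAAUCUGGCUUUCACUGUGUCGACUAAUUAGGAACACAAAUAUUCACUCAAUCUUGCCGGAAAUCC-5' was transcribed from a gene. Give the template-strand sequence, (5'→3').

5'-GACATCATTATAAAACGGAATTAGACCGAAAGTGACACAGCTGATTAATCCTTGTGTTTATAAGTGAGTTAGAACGGCCTTTAGG-3'

Written 5'→3' the mRNA is CCUAAAGGCCGUUCUAACUCACUUAUAAACACAAGGAUUAAUCAGCUGUGUCACUUUCGGUCUAAUUCCGUUUUAUAAUGAUGUC, so the coding DNA strand is CCTAAAGGCCGTTCTAACTCACTTATAAACACAAGGATTAATCAGCTGTGTCACTTTCGGTCTAATTCCGTTTTATAATGATGTC. The template is its reverse complement.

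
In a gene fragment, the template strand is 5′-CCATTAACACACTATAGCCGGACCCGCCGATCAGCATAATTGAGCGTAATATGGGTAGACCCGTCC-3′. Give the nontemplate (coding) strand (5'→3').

The coding strand is complementary and antiparallel to the template: take the complement (A↔T, G↔C) and reverse.

5'-GGACGGGTCTACCCATATTACGCTCAATTATGCTGATCGGCGGGTCCGGCTATAGTGTGTTAATGG-3'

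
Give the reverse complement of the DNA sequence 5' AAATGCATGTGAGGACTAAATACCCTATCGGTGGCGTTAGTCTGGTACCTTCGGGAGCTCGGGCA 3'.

5'-TGCCCGAGCTCCCGAAGGTACCAGACTAACGCCACCGATAGGGTATTTAGTCCTCACATGCATTT-3'

Reading the sequence 3'→5' and pairing each base (A↔T, G↔C) gives the reverse complement directly.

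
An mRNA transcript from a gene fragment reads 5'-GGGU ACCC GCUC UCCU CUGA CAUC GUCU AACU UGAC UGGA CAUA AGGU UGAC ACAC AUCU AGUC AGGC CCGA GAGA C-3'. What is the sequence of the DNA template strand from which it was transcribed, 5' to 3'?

5'-GTCTCTCGGGCCTGACTAGATGTGTGTCAACCTTATGTCCAGTCAAGTTAGACGATGTCAGAGGAGAGCGGGTACCC-3'

Replace U with T to get the coding DNA strand: GGGTACCCGCTCTCCTCTGACATCGTCTAACTTGACTGGACATAAGGTTGACACACATCTAGTCAGGCCCGAGAGAC. The template strand is its reverse complement (complement CCCATGGGCGAGAGGAGACTGTAGCAGATTGAACTGACCTGTATTCCAACTGTGTGTAGATCAGTCCGGGCTCTCTG, then reverse).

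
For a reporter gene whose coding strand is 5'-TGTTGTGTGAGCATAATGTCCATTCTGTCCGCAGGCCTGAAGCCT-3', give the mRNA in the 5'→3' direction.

mRNA has the coding-strand sequence with U in place of T.

5'-UGUUGUGUGAGCAUAAUGUCCAUUCUGUCCGCAGGCCUGAAGCCU-3'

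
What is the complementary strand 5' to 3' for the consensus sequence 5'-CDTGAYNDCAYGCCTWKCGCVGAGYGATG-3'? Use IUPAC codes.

Standard pairs A↔T, G↔C; ambiguity codes pair Y↔R, K↔M, W↔W, D↔H, V↔B, N↔N. Complement (GHACTRNHGTRCGGAWMGCGBCTCRCTAC), then reverse for 5'→3'.

5'-CATCRCTCBGCGMWAGGCRTGHNRTCAHG-3'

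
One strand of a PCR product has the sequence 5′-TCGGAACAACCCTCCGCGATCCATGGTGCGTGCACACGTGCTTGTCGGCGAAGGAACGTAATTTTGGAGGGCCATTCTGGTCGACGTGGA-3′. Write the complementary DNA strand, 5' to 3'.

5'-TCCACGTCGACCAGAATGGCCCTCCAAAATTACGTTCCTTCGCCGACAAGCACGTGTGCACGCACCATGGATCGCGGAGGGTTGTTCCGA-3'

Pairing A↔T and G↔C gives AGCCTTGTTGGGAGGCGCTAGGTACCACGCACGTGTGCACGAACAGCCGCTTCCTTGCATTAAAACCTCCCGGTAAGACCAGCTGCACCT, running 3'→5'. Reverse for the 5'→3' convention.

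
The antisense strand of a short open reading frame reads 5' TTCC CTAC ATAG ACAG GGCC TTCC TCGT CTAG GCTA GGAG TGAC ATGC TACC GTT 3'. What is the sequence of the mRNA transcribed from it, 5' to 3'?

5'-AACGGUAGCAUGUCACUCCUAGCCUAGACGAGGAAGGCCCUGUCUAUGUAGGGAA-3'

The mRNA has the sequence of the coding strand (reverse complement of the template) with T→U. Reverse complement of TTCCCTACATAGACAGGGCCTTCCTCGTCTAGGCTAGGAGTGACATGCTACCGTT is AACGGTAGCATGTCACTCCTAGCCTAGACGAGGAAGGCCCTGTCTATGTAGGGAA; then T→U.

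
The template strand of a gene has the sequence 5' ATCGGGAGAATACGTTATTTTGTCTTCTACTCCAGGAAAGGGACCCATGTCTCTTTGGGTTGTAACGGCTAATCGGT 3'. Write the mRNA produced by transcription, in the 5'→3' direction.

RNA polymerase reads the template 3'→5' and synthesizes mRNA 5'→3' by base-pairing (A→U, T→A, G↔C). The complement of the template is TAGCCCTCTTATGCAATAAAACAGAAGATGAGGTCCTTTCCCTGGGTACAGAGAAACCCAACATTGCCGATTAGCCA; antiparallel, so 5'→3' the coding strand is ACCGATTAGCCGTTACAACCCAAAGAGACATGGGTCCCTTTCCTGGAGTAGAAGACAAAATAACGTATTCTCCCGAT. Replace T with U for the mRNA.

5'-ACCGAUUAGCCGUUACAACCCAAAGAGACAUGGGUCCCUUUCCUGGAGUAGAAGACAAAAUAACGUAUUCUCCCGAU-3'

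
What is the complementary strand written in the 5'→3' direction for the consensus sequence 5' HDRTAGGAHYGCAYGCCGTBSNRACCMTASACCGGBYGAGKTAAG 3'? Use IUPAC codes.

Standard pairs A↔T, G↔C; ambiguity codes pair R↔Y, M↔K, S↔S, B↔V, D↔H, N↔N. Complement (DHYATCCTDRCGTRCGGCAVSNYTGGKATSTGGCCVRCTCMATTC), then reverse for 5'→3'.

5′-CTTAMCTCRVCCGGTSTAKGGTYNSVACGGCRTGCRDTCCTAYHD-3′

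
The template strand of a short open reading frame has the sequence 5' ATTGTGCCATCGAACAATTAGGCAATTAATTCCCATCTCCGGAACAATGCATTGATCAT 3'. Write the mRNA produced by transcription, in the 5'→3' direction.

The mRNA has the sequence of the coding strand (reverse complement of the template) with T→U. Reverse complement of ATTGTGCCATCGAACAATTAGGCAATTAATTCCCATCTCCGGAACAATGCATTGATCAT is ATGATCAATGCATTGTTCCGGAGATGGGAATTAATTGCCTAATTGTTCGATGGCACAAT; then T→U.

5'-AUGAUCAAUGCAUUGUUCCGGAGAUGGGAAUUAAUUGCCUAAUUGUUCGAUGGCACAAU-3'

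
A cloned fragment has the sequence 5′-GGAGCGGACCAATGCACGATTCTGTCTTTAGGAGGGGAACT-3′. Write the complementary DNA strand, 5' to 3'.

Pairing A↔T and G↔C gives CCTCGCCTGGTTACGTGCTAAGACAGAAATCCTCCCCTTGA, running 3'→5'. Reverse for the 5'→3' convention.

5'-AGTTCCCCTCCTAAAGACAGAATCGTGCATTGGTCCGCTCC-3'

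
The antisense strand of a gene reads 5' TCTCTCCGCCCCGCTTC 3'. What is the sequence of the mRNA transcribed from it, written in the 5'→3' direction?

RNA polymerase reads the template 3'→5' and synthesizes mRNA 5'→3' by base-pairing (A→U, T→A, G↔C). The complement of the template is AGAGAGGCGGGGCGAAG; antiparallel, so 5'→3' the coding strand is GAAGCGGGGCGGAGAGA. Replace T with U for the mRNA.

5'-GAAGCGGGGCGGAGAGA-3'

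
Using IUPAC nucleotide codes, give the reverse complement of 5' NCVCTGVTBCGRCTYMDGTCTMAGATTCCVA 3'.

5'-TBGGAATCTKAGACHKRAGYCGVABCAGBGN-3'

Standard pairs A↔T, G↔C; ambiguity codes pair R↔Y, M↔K, B↔V, D↔H, N↔N. Complement (NGBGACBAVGCYGARKHCAGAKTCTAAGGBT), then reverse for 5'→3'.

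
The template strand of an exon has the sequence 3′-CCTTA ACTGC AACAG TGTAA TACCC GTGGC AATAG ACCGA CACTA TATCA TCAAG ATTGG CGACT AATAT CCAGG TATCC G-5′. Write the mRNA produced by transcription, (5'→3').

Reading the template 3'→5' as shown, RNA polymerase pairs each base (A→U, T→A, G↔C) to build mRNA 5'→3' directly.

5'-GGAAUUGACGUUGUCACAUUAUGGGCACCGUUAUCUGGCUGUGAUAUAGUAGUUCUAACCGCUGAUUAUAGGUCCAUAGGC-3'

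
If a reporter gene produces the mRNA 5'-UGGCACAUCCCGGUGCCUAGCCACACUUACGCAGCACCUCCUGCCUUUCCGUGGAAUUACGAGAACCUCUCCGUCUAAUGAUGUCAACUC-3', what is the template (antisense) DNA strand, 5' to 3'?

5′-GAGTTGACATCATTAGACGGAGAGGTTCTCGTAATTCCACGGAAAGGCAGGAGGTGCTGCGTAAGTGTGGCTAGGCACCGGGATGTGCCA-3′

Replace U with T to get the coding DNA strand: TGGCACATCCCGGTGCCTAGCCACACTTACGCAGCACCTCCTGCCTTTCCGTGGAATTACGAGAACCTCTCCGTCTAATGATGTCAACTC. The template strand is its reverse complement (complement ACCGTGTAGGGCCACGGATCGGTGTGAATGCGTCGTGGAGGACGGAAAGGCACCTTAATGCTCTTGGAGAGGCAGATTACTACAGTTGAG, then reverse).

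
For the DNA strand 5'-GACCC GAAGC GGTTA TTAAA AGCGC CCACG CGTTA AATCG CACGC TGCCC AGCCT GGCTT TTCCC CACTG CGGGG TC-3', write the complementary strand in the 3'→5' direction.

3'-CTGGGCTTCGCCAATAATTTTCGCGGGTGCGCAATTTAGCGTGCGACGGGTCGGACCGAAAAGGGGTGACGCCCCAG-5'

Base-pairing A↔T, G↔C gives the complement. The complementary strand is antiparallel, so paired with a 5'→3' strand it runs 3'→5'.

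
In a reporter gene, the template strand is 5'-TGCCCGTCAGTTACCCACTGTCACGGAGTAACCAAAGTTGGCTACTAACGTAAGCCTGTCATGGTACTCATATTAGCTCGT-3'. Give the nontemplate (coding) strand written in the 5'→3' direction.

The coding strand is complementary and antiparallel to the template: take the complement (A↔T, G↔C) and reverse.

5′-ACGAGCTAATATGAGTACCATGACAGGCTTACGTTAGTAGCCAACTTTGGTTACTCCGTGACAGTGGGTAACTGACGGGCA-3′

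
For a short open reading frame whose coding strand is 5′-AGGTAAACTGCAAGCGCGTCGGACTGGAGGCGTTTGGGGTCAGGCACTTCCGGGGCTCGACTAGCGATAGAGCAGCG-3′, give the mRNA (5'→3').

The mRNA is synthesized from the template strand, so it matches the coding strand with T replaced by U.

5'-AGGUAAACUGCAAGCGCGUCGGACUGGAGGCGUUUGGGGUCAGGCACUUCCGGGGCUCGACUAGCGAUAGAGCAGCG-3'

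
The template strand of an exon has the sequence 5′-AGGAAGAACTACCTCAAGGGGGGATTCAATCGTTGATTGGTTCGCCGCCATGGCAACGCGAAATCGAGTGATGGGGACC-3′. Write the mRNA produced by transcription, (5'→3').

RNA polymerase reads the template 3'→5' and synthesizes mRNA 5'→3' by base-pairing (A→U, T→A, G↔C). The complement of the template is TCCTTCTTGATGGAGTTCCCCCCTAAGTTAGCAACTAACCAAGCGGCGGTACCGTTGCGCTTTAGCTCACTACCCCTGG; antiparallel, so 5'→3' the coding strand is GGTCCCCATCACTCGATTTCGCGTTGCCATGGCGGCGAACCAATCAACGATTGAATCCCCCCTTGAGGTAGTTCTTCCT. Replace T with U for the mRNA.

5'-GGUCCCCAUCACUCGAUUUCGCGUUGCCAUGGCGGCGAACCAAUCAACGAUUGAAUCCCCCCUUGAGGUAGUUCUUCCU-3'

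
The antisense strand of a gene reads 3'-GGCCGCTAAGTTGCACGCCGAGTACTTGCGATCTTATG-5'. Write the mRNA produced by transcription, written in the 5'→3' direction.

5'-CCGGCGAUUCAACGUGCGGCUCAUGAACGCUAGAAUAC-3'

Reading the template 3'→5' as shown, RNA polymerase pairs each base (A→U, T→A, G↔C) to build mRNA 5'→3' directly.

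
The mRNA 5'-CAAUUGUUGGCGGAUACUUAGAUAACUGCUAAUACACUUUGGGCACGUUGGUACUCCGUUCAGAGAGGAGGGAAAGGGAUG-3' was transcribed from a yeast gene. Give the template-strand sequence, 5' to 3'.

Replace U with T to get the coding DNA strand: CAATTGTTGGCGGATACTTAGATAACTGCTAATACACTTTGGGCACGTTGGTACTCCGTTCAGAGAGGAGGGAAAGGGATG. The template strand is its reverse complement (complement GTTAACAACCGCCTATGAATCTATTGACGATTATGTGAAACCCGTGCAACCATGAGGCAAGTCTCTCCTCCCTTTCCCTAC, then reverse).

5'-CATCCCTTTCCCTCCTCTCTGAACGGAGTACCAACGTGCCCAAAGTGTATTAGCAGTTATCTAAGTATCCGCCAACAATTG-3'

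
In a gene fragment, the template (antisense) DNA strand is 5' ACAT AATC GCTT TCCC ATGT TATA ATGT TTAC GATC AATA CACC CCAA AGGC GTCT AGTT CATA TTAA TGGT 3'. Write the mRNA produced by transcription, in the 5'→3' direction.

The mRNA has the sequence of the coding strand (reverse complement of the template) with T→U. Reverse complement of ACATAATCGCTTTCCCATGTTATAATGTTTACGATCAATACACCCCAAAGGCGTCTAGTTCATATTAATGGT is ACCATTAATATGAACTAGACGCCTTTGGGGTGTATTGATCGTAAACATTATAACATGGGAAAGCGATTATGT; then T→U.

5'-ACCAUUAAUAUGAACUAGACGCCUUUGGGGUGUAUUGAUCGUAAACAUUAUAACAUGGGAAAGCGAUUAUGU-3'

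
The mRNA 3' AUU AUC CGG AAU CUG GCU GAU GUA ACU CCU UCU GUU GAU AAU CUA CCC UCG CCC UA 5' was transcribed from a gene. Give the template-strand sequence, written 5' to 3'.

Written 5'→3' the mRNA is AUCCCGCUCCCAUCUAAUAGUUGUCUUCCUCAAUGUAGUCGGUCUAAGGCCUAUUA, so the coding DNA strand is ATCCCGCTCCCATCTAATAGTTGTCTTCCTCAATGTAGTCGGTCTAAGGCCTATTA. The template is its reverse complement.

5'-TAATAGGCCTTAGACCGACTACATTGAGGAAGACAACTATTAGATGGGAGCGGGAT-3'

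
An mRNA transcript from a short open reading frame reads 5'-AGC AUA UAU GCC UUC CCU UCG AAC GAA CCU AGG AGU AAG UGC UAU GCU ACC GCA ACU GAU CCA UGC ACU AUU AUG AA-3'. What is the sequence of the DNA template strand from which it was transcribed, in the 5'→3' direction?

Replace U with T to get the coding DNA strand: AGCATATATGCCTTCCCTTCGAACGAACCTAGGAGTAAGTGCTATGCTACCGCAACTGATCCATGCACTATTATGAA. The template strand is its reverse complement (complement TCGTATATACGGAAGGGAAGCTTGCTTGGATCCTCATTCACGATACGATGGCGTTGACTAGGTACGTGATAATACTT, then reverse).

5′-TTCATAATAGTGCATGGATCAGTTGCGGTAGCATAGCACTTACTCCTAGGTTCGTTCGAAGGGAAGGCATATATGCT-3′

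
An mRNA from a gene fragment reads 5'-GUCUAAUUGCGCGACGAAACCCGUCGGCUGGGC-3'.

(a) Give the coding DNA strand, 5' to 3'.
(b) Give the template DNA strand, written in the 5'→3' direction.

(a) 5'-GTCTAATTGCGCGACGAAACCCGTCGGCTGGGC-3'
(b) 5'-GCCCAGCCGACGGGTTTCGTCGCGCAATTAGAC-3'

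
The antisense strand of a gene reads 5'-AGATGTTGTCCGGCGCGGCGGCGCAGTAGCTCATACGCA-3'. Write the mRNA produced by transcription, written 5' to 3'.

The mRNA has the sequence of the coding strand (reverse complement of the template) with T→U. Reverse complement of AGATGTTGTCCGGCGCGGCGGCGCAGTAGCTCATACGCA is TGCGTATGAGCTACTGCGCCGCCGCGCCGGACAACATCT; then T→U.

5'-UGCGUAUGAGCUACUGCGCCGCCGCGCCGGACAACAUCU-3'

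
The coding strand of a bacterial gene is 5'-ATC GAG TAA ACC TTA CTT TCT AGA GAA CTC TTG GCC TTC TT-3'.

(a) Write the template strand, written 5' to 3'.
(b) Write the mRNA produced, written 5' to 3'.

(a) 5'-AAGAAGGCCAAGAGTTCTCTAGAAAGTAAGGTTTACTCGAT-3'
(b) 5′-AUCGAGUAAACCUUACUUUCUAGAGAACUCUUGGCCUUCUU-3′

(a) The template strand is the reverse complement of the coding strand: complement TAGCTCATTTGGAATGAAAGATCTCTTGAGAACCGGAAGAA, then reverse.
(b) mRNA matches the coding strand with T→U.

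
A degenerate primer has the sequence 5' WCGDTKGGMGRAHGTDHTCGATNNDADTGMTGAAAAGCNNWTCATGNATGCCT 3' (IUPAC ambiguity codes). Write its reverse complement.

5'-AGGCATNCATGAWNNGCTTTTCAKCAHTHNNATCGADHACDTYCKCCMAHCGW-3'

Standard pairs A↔T, G↔C; ambiguity codes pair R↔Y, M↔K, W↔W, D↔H, N↔N. Complement (WGCHAMCCKCYTDCAHDAGCTANNHTHACKACTTTTCGNNWAGTACNTACGGA), then reverse for 5'→3'.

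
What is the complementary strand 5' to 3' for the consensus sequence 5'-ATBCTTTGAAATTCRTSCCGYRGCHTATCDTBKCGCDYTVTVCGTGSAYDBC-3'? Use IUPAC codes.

Standard pairs A↔T, G↔C; ambiguity codes pair R↔Y, K↔M, S↔S, B↔V, D↔H. Complement (TAVGAAACTTTAAGYASGGCRYCGDATAGHAVMGCGHRABABGCACSTRHVG), then reverse for 5'→3'.

5'-GVHRTSCACGBABARHGCGMVAHGATADGCYRCGGSAYGAATTTCAAAGVAT-3'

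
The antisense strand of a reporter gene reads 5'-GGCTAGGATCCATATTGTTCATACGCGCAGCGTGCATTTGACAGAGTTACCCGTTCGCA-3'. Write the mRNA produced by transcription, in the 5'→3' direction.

RNA polymerase reads the template 3'→5' and synthesizes mRNA 5'→3' by base-pairing (A→U, T→A, G↔C). The complement of the template is CCGATCCTAGGTATAACAAGTATGCGCGTCGCACGTAAACTGTCTCAATGGGCAAGCGT; antiparallel, so 5'→3' the coding strand is TGCGAACGGGTAACTCTGTCAAATGCACGCTGCGCGTATGAACAATATGGATCCTAGCC. Replace T with U for the mRNA.

5'-UGCGAACGGGUAACUCUGUCAAAUGCACGCUGCGCGUAUGAACAAUAUGGAUCCUAGCC-3'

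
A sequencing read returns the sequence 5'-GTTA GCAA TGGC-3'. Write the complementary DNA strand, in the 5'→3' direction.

5'-GCCATTGCTAAC-3'

The complement of GTTAGCAATGGC is CAATCGTTACCG (A↔T, G↔C). DNA strands are antiparallel, so the complementary strand runs 3'→5'; reversing gives the 5'→3' form.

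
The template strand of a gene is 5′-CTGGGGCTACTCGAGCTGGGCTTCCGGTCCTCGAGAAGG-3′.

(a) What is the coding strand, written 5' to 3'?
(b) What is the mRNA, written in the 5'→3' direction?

(a) The coding strand is the reverse complement of the template: complement GACCCCGATGAGCTCGACCCGAAGGCCAGGAGCTCTTCC, then reverse.
(b) mRNA has the coding-strand sequence with T→U.

(a) 5'-CCTTCTCGAGGACCGGAAGCCCAGCTCGAGTAGCCCCAG-3'
(b) 5'-CCUUCUCGAGGACCGGAAGCCCAGCUCGAGUAGCCCCAG-3'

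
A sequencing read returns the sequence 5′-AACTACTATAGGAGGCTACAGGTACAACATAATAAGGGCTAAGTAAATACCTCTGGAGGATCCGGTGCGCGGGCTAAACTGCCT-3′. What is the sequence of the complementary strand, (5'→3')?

5′-AGGCAGTTTAGCCCGCGCACCGGATCCTCCAGAGGTATTTACTTAGCCCTTATTATGTTGTACCTGTAGCCTCCTATAGTAGTT-3′

The complement of AACTACTATAGGAGGCTACAGGTACAACATAATAAGGGCTAAGTAAATACCTCTGGAGGATCCGGTGCGCGGGCTAAACTGCCT is TTGATGATATCCTCCGATGTCCATGTTGTATTATTCCCGATTCATTTATGGAGACCTCCTAGGCCACGCGCCCGATTTGACGGA (A↔T, G↔C). DNA strands are antiparallel, so the complementary strand runs 3'→5'; reversing gives the 5'→3' form.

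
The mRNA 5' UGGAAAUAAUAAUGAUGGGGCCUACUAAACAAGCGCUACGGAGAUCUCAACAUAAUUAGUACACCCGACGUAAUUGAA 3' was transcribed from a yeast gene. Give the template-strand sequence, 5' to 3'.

5'-TTCAATTACGTCGGGTGTACTAATTATGTTGAGATCTCCGTAGCGCTTGTTTAGTAGGCCCCATCATTATTATTTCCA-3'

Replace U with T to get the coding DNA strand: TGGAAATAATAATGATGGGGCCTACTAAACAAGCGCTACGGAGATCTCAACATAATTAGTACACCCGACGTAATTGAA. The template strand is its reverse complement (complement ACCTTTATTATTACTACCCCGGATGATTTGTTCGCGATGCCTCTAGAGTTGTATTAATCATGTGGGCTGCATTAACTT, then reverse).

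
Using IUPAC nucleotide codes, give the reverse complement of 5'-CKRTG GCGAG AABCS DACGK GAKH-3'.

Standard pairs A↔T, G↔C; ambiguity codes pair R↔Y, K↔M, S↔S, B↔V, D↔H. Complement (GMYACCGCTCTTVGSHTGCMCTMD), then reverse for 5'→3'.

5'-DMTCMCGTHSGVTTCTCGCCAYMG-3'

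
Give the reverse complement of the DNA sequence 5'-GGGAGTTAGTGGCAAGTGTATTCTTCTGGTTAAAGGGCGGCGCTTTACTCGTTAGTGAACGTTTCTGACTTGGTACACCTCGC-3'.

Reading the sequence 3'→5' and pairing each base (A↔T, G↔C) gives the reverse complement directly.

5′-GCGAGGTGTACCAAGTCAGAAACGTTCACTAACGAGTAAAGCGCCGCCCTTTAACCAGAAGAATACACTTGCCACTAACTCCC-3′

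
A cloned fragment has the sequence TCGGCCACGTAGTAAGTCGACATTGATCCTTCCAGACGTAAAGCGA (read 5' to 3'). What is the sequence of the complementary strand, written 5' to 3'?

5'-TCGCTTTACGTCTGGAAGGATCAATGTCGACTTACTACGTGGCCGA-3'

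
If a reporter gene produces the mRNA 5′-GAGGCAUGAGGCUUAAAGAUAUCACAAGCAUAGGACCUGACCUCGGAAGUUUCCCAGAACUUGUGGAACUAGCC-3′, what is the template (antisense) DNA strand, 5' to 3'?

5'-GGCTAGTTCCACAAGTTCTGGGAAACTTCCGAGGTCAGGTCCTATGCTTGTGATATCTTTAAGCCTCATGCCTC-3'

Replace U with T to get the coding DNA strand: GAGGCATGAGGCTTAAAGATATCACAAGCATAGGACCTGACCTCGGAAGTTTCCCAGAACTTGTGGAACTAGCC. The template strand is its reverse complement (complement CTCCGTACTCCGAATTTCTATAGTGTTCGTATCCTGGACTGGAGCCTTCAAAGGGTCTTGAACACCTTGATCGG, then reverse).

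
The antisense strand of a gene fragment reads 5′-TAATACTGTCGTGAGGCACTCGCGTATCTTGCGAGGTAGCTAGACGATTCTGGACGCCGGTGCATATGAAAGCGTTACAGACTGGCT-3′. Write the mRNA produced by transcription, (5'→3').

5′-AGCCAGUCUGUAACGCUUUCAUAUGCACCGGCGUCCAGAAUCGUCUAGCUACCUCGCAAGAUACGCGAGUGCCUCACGACAGUAUUA-3′

RNA polymerase reads the template 3'→5' and synthesizes mRNA 5'→3' by base-pairing (A→U, T→A, G↔C). The complement of the template is ATTATGACAGCACTCCGTGAGCGCATAGAACGCTCCATCGATCTGCTAAGACCTGCGGCCACGTATACTTTCGCAATGTCTGACCGA; antiparallel, so 5'→3' the coding strand is AGCCAGTCTGTAACGCTTTCATATGCACCGGCGTCCAGAATCGTCTAGCTACCTCGCAAGATACGCGAGTGCCTCACGACAGTATTA. Replace T with U for the mRNA.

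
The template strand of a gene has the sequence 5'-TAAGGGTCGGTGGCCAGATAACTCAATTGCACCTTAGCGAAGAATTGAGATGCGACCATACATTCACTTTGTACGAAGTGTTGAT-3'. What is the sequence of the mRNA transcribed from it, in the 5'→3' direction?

5'-AUCAACACUUCGUACAAAGUGAAUGUAUGGUCGCAUCUCAAUUCUUCGCUAAGGUGCAAUUGAGUUAUCUGGCCACCGACCCUUA-3'

RNA polymerase reads the template 3'→5' and synthesizes mRNA 5'→3' by base-pairing (A→U, T→A, G↔C). The complement of the template is ATTCCCAGCCACCGGTCTATTGAGTTAACGTGGAATCGCTTCTTAACTCTACGCTGGTATGTAAGTGAAACATGCTTCACAACTA; antiparallel, so 5'→3' the coding strand is ATCAACACTTCGTACAAAGTGAATGTATGGTCGCATCTCAATTCTTCGCTAAGGTGCAATTGAGTTATCTGGCCACCGACCCTTA. Replace T with U for the mRNA.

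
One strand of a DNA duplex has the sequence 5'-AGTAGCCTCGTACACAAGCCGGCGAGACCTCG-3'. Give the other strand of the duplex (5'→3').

Pairing A↔T and G↔C gives TCATCGGAGCATGTGTTCGGCCGCTCTGGAGC, running 3'→5'. Reverse for the 5'→3' convention.

5'-CGAGGTCTCGCCGGCTTGTGTACGAGGCTACT-3'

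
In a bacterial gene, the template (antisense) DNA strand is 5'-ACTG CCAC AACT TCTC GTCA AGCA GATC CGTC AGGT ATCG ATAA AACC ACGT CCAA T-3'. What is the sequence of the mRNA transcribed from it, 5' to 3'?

5'-AUUGGACGUGGUUUUAUCGAUACCUGACGGAUCUGCUUGACGAGAAGUUGUGGCAGU-3'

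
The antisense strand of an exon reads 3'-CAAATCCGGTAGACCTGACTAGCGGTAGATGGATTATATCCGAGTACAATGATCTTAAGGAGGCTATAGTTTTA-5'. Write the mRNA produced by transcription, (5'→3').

Reading the template 3'→5' as shown, RNA polymerase pairs each base (A→U, T→A, G↔C) to build mRNA 5'→3' directly.

5′-GUUUAGGCCAUCUGGACUGAUCGCCAUCUACCUAAUAUAGGCUCAUGUUACUAGAAUUCCUCCGAUAUCAAAAU-3′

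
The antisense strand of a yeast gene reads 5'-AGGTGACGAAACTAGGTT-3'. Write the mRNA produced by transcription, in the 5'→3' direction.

RNA polymerase reads the template 3'→5' and synthesizes mRNA 5'→3' by base-pairing (A→U, T→A, G↔C). The complement of the template is TCCACTGCTTTGATCCAA; antiparallel, so 5'→3' the coding strand is AACCTAGTTTCGTCACCT. Replace T with U for the mRNA.

5'-AACCUAGUUUCGUCACCU-3'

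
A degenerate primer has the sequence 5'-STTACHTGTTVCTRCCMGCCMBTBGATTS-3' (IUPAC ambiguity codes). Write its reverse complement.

Standard pairs A↔T, G↔C; ambiguity codes pair R↔Y, M↔K, S↔S, B↔V, H↔D. Complement (SAATGDACAABGAYGGKCGGKVAVCTAAS), then reverse for 5'→3'.

5'-SAATCVAVKGGCKGGYAGBAACADGTAAS-3'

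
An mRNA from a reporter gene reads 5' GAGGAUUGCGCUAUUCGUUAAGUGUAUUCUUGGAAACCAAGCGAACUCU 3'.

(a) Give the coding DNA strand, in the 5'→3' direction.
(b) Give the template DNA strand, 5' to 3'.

(a) 5'-GAGGATTGCGCTATTCGTTAAGTGTATTCTTGGAAACCAAGCGAACTCT-3'
(b) 5'-AGAGTTCGCTTGGTTTCCAAGAATACACTTAACGAATAGCGCAATCCTC-3'

(a) The coding strand matches the mRNA with U→T.
(b) The template strand is the reverse complement of the coding strand.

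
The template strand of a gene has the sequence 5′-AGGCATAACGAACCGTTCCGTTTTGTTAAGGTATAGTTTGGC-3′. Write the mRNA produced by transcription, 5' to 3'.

5'-GCCAAACUAUACCUUAACAAAACGGAACGGUUCGUUAUGCCU-3'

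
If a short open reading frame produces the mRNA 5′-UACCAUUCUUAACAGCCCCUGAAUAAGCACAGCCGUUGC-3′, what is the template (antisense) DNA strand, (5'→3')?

5'-GCAACGGCTGTGCTTATTCAGGGGCTGTTAAGAATGGTA-3'

Replace U with T to get the coding DNA strand: TACCATTCTTAACAGCCCCTGAATAAGCACAGCCGTTGC. The template strand is its reverse complement (complement ATGGTAAGAATTGTCGGGGACTTATTCGTGTCGGCAACG, then reverse).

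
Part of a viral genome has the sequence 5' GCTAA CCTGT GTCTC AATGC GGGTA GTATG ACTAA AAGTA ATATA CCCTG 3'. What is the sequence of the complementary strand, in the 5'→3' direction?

5'-CAGGGTATATTACTTTTAGTCATACTACCCGCATTGAGACACAGGTTAGC-3'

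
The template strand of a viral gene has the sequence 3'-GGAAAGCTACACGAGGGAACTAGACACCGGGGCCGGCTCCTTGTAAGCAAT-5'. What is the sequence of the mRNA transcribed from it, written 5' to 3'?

Reading the template 3'→5' as shown, RNA polymerase pairs each base (A→U, T→A, G↔C) to build mRNA 5'→3' directly.

5′-CCUUUCGAUGUGCUCCCUUGAUCUGUGGCCCCGGCCGAGGAACAUUCGUUA-3′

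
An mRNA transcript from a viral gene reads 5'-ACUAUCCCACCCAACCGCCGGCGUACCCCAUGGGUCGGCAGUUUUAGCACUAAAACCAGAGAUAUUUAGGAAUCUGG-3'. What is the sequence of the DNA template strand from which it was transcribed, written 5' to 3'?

Replace U with T to get the coding DNA strand: ACTATCCCACCCAACCGCCGGCGTACCCCATGGGTCGGCAGTTTTAGCACTAAAACCAGAGATATTTAGGAATCTGG. The template strand is its reverse complement (complement TGATAGGGTGGGTTGGCGGCCGCATGGGGTACCCAGCCGTCAAAATCGTGATTTTGGTCTCTATAAATCCTTAGACC, then reverse).

5'-CCAGATTCCTAAATATCTCTGGTTTTAGTGCTAAAACTGCCGACCCATGGGGTACGCCGGCGGTTGGGTGGGATAGT-3'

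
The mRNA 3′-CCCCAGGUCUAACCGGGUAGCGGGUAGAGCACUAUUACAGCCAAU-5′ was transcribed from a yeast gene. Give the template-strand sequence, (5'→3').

5'-GGGGTCCAGATTGGCCCATCGCCCATCTCGTGATAATGTCGGTTA-3'

Written 5'→3' the mRNA is UAACCGACAUUAUCACGAGAUGGGCGAUGGGCCAAUCUGGACCCC, so the coding DNA strand is TAACCGACATTATCACGAGATGGGCGATGGGCCAATCTGGACCCC. The template is its reverse complement.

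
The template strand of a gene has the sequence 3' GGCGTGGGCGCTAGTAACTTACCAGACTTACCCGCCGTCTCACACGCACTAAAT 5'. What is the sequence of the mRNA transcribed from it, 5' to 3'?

Reading the template 3'→5' as shown, RNA polymerase pairs each base (A→U, T→A, G↔C) to build mRNA 5'→3' directly.

5'-CCGCACCCGCGAUCAUUGAAUGGUCUGAAUGGGCGGCAGAGUGUGCGUGAUUUA-3'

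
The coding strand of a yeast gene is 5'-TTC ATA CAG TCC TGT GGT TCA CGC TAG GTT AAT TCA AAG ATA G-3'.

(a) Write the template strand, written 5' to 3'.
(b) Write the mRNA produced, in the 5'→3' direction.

(a) 5'-CTATCTTTGAATTAACCTAGCGTGAACCACAGGACTGTATGAA-3'
(b) 5′-UUCAUACAGUCCUGUGGUUCACGCUAGGUUAAUUCAAAGAUAG-3′

(a) The template strand is the reverse complement of the coding strand: complement AAGTATGTCAGGACACCAAGTGCGATCCAATTAAGTTTCTATC, then reverse.
(b) mRNA matches the coding strand with T→U.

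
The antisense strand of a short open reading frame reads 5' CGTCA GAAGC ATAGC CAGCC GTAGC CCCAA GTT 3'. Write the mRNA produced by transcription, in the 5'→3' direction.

RNA polymerase reads the template 3'→5' and synthesizes mRNA 5'→3' by base-pairing (A→U, T→A, G↔C). The complement of the template is GCAGTCTTCGTATCGGTCGGCATCGGGGTTCAA; antiparallel, so 5'→3' the coding strand is AACTTGGGGCTACGGCTGGCTATGCTTCTGACG. Replace T with U for the mRNA.

5'-AACUUGGGGCUACGGCUGGCUAUGCUUCUGACG-3'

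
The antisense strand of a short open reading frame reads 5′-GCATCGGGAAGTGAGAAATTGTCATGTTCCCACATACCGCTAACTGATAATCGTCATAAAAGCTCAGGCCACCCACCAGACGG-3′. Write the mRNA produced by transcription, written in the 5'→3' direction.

RNA polymerase reads the template 3'→5' and synthesizes mRNA 5'→3' by base-pairing (A→U, T→A, G↔C). The complement of the template is CGTAGCCCTTCACTCTTTAACAGTACAAGGGTGTATGGCGATTGACTATTAGCAGTATTTTCGAGTCCGGTGGGTGGTCTGCC; antiparallel, so 5'→3' the coding strand is CCGTCTGGTGGGTGGCCTGAGCTTTTATGACGATTATCAGTTAGCGGTATGTGGGAACATGACAATTTCTCACTTCCCGATGC. Replace T with U for the mRNA.

5'-CCGUCUGGUGGGUGGCCUGAGCUUUUAUGACGAUUAUCAGUUAGCGGUAUGUGGGAACAUGACAAUUUCUCACUUCCCGAUGC-3'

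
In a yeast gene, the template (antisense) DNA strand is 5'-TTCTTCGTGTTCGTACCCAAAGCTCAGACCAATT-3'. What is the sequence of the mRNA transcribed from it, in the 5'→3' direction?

The mRNA has the sequence of the coding strand (reverse complement of the template) with T→U. Reverse complement of TTCTTCGTGTTCGTACCCAAAGCTCAGACCAATT is AATTGGTCTGAGCTTTGGGTACGAACACGAAGAA; then T→U.

5'-AAUUGGUCUGAGCUUUGGGUACGAACACGAAGAA-3'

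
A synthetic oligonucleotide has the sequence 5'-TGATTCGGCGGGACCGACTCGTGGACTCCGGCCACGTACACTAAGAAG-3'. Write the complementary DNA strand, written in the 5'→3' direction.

5'-CTTCTTAGTGTACGTGGCCGGAGTCCACGAGTCGGTCCCGCCGAATCA-3'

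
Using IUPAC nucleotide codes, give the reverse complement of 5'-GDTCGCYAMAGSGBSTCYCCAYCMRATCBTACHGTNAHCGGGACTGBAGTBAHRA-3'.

5'-TYDTVACTVCAGTCCCGDTNACDGTAVGATYKGRTGGRGASVCSCTKTRGCGAHC-3'

Standard pairs A↔T, G↔C; ambiguity codes pair R↔Y, M↔K, S↔S, B↔V, D↔H, N↔N. Complement (CHAGCGRTKTCSCVSAGRGGTRGKYTAGVATGDCANTDGCCCTGACVTCAVTDYT), then reverse for 5'→3'.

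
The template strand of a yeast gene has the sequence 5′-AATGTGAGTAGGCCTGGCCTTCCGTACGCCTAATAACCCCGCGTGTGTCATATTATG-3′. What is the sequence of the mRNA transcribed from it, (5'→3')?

5'-CAUAAUAUGACACACGCGGGGUUAUUAGGCGUACGGAAGGCCAGGCCUACUCACAUU-3'

The mRNA has the sequence of the coding strand (reverse complement of the template) with T→U. Reverse complement of AATGTGAGTAGGCCTGGCCTTCCGTACGCCTAATAACCCCGCGTGTGTCATATTATG is CATAATATGACACACGCGGGGTTATTAGGCGTACGGAAGGCCAGGCCTACTCACATT; then T→U.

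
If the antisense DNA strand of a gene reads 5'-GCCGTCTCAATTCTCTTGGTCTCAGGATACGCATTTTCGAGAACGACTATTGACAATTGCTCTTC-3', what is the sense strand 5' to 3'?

The coding strand is complementary and antiparallel to the template: take the complement (A↔T, G↔C) and reverse.

5'-GAAGAGCAATTGTCAATAGTCGTTCTCGAAAATGCGTATCCTGAGACCAAGAGAATTGAGACGGC-3'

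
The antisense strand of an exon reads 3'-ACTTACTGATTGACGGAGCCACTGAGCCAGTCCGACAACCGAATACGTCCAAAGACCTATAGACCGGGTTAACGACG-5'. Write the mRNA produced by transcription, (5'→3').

5′-UGAAUGACUAACUGCCUCGGUGACUCGGUCAGGCUGUUGGCUUAUGCAGGUUUCUGGAUAUCUGGCCCAAUUGCUGC-3′

Reading the template 3'→5' as shown, RNA polymerase pairs each base (A→U, T→A, G↔C) to build mRNA 5'→3' directly.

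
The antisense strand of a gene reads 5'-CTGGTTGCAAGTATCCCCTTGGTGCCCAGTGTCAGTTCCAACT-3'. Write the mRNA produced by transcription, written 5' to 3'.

RNA polymerase reads the template 3'→5' and synthesizes mRNA 5'→3' by base-pairing (A→U, T→A, G↔C). The complement of the template is GACCAACGTTCATAGGGGAACCACGGGTCACAGTCAAGGTTGA; antiparallel, so 5'→3' the coding strand is AGTTGGAACTGACACTGGGCACCAAGGGGATACTTGCAACCAG. Replace T with U for the mRNA.

5'-AGUUGGAACUGACACUGGGCACCAAGGGGAUACUUGCAACCAG-3'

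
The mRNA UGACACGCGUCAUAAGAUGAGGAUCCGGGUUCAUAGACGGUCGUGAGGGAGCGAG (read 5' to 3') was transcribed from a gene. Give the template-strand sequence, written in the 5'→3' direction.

Replace U with T to get the coding DNA strand: TGACACGCGTCATAAGATGAGGATCCGGGTTCATAGACGGTCGTGAGGGAGCGAG. The template strand is its reverse complement (complement ACTGTGCGCAGTATTCTACTCCTAGGCCCAAGTATCTGCCAGCACTCCCTCGCTC, then reverse).

5'-CTCGCTCCCTCACGACCGTCTATGAACCCGGATCCTCATCTTATGACGCGTGTCA-3'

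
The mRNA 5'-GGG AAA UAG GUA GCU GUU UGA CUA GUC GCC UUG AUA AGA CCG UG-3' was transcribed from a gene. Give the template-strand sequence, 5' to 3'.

Replace U with T to get the coding DNA strand: GGGAAATAGGTAGCTGTTTGACTAGTCGCCTTGATAAGACCGTG. The template strand is its reverse complement (complement CCCTTTATCCATCGACAAACTGATCAGCGGAACTATTCTGGCAC, then reverse).

5'-CACGGTCTTATCAAGGCGACTAGTCAAACAGCTACCTATTTCCC-3'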